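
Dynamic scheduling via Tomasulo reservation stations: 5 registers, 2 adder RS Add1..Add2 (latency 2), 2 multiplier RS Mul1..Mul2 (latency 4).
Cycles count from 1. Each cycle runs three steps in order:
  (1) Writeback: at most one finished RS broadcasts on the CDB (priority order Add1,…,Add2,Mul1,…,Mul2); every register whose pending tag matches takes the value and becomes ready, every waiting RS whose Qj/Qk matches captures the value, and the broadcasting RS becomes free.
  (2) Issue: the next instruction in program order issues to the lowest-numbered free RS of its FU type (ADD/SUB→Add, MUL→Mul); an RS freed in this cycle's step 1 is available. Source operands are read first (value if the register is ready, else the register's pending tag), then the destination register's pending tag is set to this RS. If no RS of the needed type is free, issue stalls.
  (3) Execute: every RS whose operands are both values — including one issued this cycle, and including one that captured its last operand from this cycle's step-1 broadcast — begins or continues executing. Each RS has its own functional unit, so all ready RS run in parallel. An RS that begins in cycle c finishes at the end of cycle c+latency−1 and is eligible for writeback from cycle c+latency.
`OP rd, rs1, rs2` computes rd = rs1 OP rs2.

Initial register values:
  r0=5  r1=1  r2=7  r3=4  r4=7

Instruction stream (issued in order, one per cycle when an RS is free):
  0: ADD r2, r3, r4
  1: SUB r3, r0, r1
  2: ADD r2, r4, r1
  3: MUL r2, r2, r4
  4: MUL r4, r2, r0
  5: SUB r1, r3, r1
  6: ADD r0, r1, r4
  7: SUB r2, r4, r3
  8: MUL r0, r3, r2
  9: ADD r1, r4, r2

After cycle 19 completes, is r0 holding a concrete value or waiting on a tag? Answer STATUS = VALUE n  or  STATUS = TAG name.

STATUS = VALUE 1104

  c1: issue ADD r2<-Add1  regs: r0:5,r1:1,r2:Add1,r3:4,r4:7
  c2: issue SUB r3<-Add2  regs: r0:5,r1:1,r2:Add1,r3:Add2,r4:7
  c3: CDB Add1=11; issue ADD r2<-Add1  regs: r0:5,r1:1,r2:Add1,r3:Add2,r4:7
  c4: CDB Add2=4; issue MUL r2<-Mul1  regs: r0:5,r1:1,r2:Mul1,r3:4,r4:7
  c5: CDB Add1=8; issue MUL r4<-Mul2  regs: r0:5,r1:1,r2:Mul1,r3:4,r4:Mul2
  c6: issue SUB r1<-Add1  regs: r0:5,r1:Add1,r2:Mul1,r3:4,r4:Mul2
  c7: issue ADD r0<-Add2  regs: r0:Add2,r1:Add1,r2:Mul1,r3:4,r4:Mul2
  c8: CDB Add1=3; issue SUB r2<-Add1  regs: r0:Add2,r1:3,r2:Add1,r3:4,r4:Mul2
  c9: CDB Mul1=56; issue MUL r0<-Mul1  regs: r0:Mul1,r1:3,r2:Add1,r3:4,r4:Mul2
  c10: stall  regs: r0:Mul1,r1:3,r2:Add1,r3:4,r4:Mul2
  c11: stall  regs: r0:Mul1,r1:3,r2:Add1,r3:4,r4:Mul2
  c12: stall  regs: r0:Mul1,r1:3,r2:Add1,r3:4,r4:Mul2
  c13: CDB Mul2=280; stall  regs: r0:Mul1,r1:3,r2:Add1,r3:4,r4:280
  c14: stall  regs: r0:Mul1,r1:3,r2:Add1,r3:4,r4:280
  c15: CDB Add1=276; issue ADD r1<-Add1  regs: r0:Mul1,r1:Add1,r2:276,r3:4,r4:280
  c16: CDB Add2=283  regs: r0:Mul1,r1:Add1,r2:276,r3:4,r4:280
  c17: CDB Add1=556  regs: r0:Mul1,r1:556,r2:276,r3:4,r4:280
  c18: -  regs: r0:Mul1,r1:556,r2:276,r3:4,r4:280
  c19: CDB Mul1=1104  regs: r0:1104,r1:556,r2:276,r3:4,r4:280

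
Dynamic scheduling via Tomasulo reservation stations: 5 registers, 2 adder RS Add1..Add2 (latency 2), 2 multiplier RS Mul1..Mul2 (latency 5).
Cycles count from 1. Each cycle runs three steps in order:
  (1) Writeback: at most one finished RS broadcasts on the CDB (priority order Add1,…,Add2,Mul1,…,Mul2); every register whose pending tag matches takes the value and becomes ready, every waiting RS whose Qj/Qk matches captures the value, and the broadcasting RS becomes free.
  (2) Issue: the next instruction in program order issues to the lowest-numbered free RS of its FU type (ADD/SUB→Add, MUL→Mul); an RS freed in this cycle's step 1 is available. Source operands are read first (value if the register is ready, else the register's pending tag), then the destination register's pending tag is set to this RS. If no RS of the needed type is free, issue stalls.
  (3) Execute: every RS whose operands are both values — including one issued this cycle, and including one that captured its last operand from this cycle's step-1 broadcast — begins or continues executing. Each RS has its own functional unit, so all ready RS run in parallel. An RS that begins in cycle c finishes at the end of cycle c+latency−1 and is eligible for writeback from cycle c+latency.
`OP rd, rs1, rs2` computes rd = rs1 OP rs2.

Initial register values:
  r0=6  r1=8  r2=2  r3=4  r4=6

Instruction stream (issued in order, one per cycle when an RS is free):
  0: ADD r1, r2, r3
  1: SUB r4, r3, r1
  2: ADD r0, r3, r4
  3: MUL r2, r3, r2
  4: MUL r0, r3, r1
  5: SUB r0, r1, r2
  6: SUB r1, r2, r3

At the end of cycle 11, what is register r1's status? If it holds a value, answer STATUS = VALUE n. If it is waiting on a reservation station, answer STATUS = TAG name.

c1: issue ADD r1<-Add1 | r0:6,r1:Add1,r2:2,r3:4,r4:6
c2: issue SUB r4<-Add2 | r0:6,r1:Add1,r2:2,r3:4,r4:Add2
c3: CDB Add1=6; issue ADD r0<-Add1 | r0:Add1,r1:6,r2:2,r3:4,r4:Add2
c4: issue MUL r2<-Mul1 | r0:Add1,r1:6,r2:Mul1,r3:4,r4:Add2
c5: CDB Add2=-2; issue MUL r0<-Mul2 | r0:Mul2,r1:6,r2:Mul1,r3:4,r4:-2
c6: issue SUB r0<-Add2 | r0:Add2,r1:6,r2:Mul1,r3:4,r4:-2
c7: CDB Add1=2; issue SUB r1<-Add1 | r0:Add2,r1:Add1,r2:Mul1,r3:4,r4:-2
c8: - | r0:Add2,r1:Add1,r2:Mul1,r3:4,r4:-2
c9: CDB Mul1=8 | r0:Add2,r1:Add1,r2:8,r3:4,r4:-2
c10: CDB Mul2=24 | r0:Add2,r1:Add1,r2:8,r3:4,r4:-2
c11: CDB Add1=4 | r0:Add2,r1:4,r2:8,r3:4,r4:-2

STATUS = VALUE 4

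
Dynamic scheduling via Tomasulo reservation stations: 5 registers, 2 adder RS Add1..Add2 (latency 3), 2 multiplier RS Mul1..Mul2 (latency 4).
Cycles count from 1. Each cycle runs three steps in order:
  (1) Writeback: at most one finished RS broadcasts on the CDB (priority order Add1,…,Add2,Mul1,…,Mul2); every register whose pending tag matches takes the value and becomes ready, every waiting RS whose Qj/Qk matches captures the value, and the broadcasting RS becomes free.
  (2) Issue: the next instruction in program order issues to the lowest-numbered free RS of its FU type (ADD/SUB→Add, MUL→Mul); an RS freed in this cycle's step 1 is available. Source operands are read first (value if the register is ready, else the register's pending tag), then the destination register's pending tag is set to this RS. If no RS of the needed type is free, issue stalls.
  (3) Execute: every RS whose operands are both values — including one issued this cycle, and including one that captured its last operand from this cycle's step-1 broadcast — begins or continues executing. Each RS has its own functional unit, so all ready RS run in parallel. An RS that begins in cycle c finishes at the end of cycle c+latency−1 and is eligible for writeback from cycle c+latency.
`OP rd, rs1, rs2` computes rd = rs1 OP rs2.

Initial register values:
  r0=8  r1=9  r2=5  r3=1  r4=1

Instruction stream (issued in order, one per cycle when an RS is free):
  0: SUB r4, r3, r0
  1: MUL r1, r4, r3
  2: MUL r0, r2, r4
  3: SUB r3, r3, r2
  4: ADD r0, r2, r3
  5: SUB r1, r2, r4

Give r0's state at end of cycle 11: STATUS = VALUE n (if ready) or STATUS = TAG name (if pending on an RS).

  c1: issue SUB r4<-Add1  regs: r0:8,r1:9,r2:5,r3:1,r4:Add1
  c2: issue MUL r1<-Mul1  regs: r0:8,r1:Mul1,r2:5,r3:1,r4:Add1
  c3: issue MUL r0<-Mul2  regs: r0:Mul2,r1:Mul1,r2:5,r3:1,r4:Add1
  c4: CDB Add1=-7; issue SUB r3<-Add1  regs: r0:Mul2,r1:Mul1,r2:5,r3:Add1,r4:-7
  c5: issue ADD r0<-Add2  regs: r0:Add2,r1:Mul1,r2:5,r3:Add1,r4:-7
  c6: stall  regs: r0:Add2,r1:Mul1,r2:5,r3:Add1,r4:-7
  c7: CDB Add1=-4; issue SUB r1<-Add1  regs: r0:Add2,r1:Add1,r2:5,r3:-4,r4:-7
  c8: CDB Mul1=-7  regs: r0:Add2,r1:Add1,r2:5,r3:-4,r4:-7
  c9: CDB Mul2=-35  regs: r0:Add2,r1:Add1,r2:5,r3:-4,r4:-7
  c10: CDB Add1=12  regs: r0:Add2,r1:12,r2:5,r3:-4,r4:-7
  c11: CDB Add2=1  regs: r0:1,r1:12,r2:5,r3:-4,r4:-7

STATUS = VALUE 1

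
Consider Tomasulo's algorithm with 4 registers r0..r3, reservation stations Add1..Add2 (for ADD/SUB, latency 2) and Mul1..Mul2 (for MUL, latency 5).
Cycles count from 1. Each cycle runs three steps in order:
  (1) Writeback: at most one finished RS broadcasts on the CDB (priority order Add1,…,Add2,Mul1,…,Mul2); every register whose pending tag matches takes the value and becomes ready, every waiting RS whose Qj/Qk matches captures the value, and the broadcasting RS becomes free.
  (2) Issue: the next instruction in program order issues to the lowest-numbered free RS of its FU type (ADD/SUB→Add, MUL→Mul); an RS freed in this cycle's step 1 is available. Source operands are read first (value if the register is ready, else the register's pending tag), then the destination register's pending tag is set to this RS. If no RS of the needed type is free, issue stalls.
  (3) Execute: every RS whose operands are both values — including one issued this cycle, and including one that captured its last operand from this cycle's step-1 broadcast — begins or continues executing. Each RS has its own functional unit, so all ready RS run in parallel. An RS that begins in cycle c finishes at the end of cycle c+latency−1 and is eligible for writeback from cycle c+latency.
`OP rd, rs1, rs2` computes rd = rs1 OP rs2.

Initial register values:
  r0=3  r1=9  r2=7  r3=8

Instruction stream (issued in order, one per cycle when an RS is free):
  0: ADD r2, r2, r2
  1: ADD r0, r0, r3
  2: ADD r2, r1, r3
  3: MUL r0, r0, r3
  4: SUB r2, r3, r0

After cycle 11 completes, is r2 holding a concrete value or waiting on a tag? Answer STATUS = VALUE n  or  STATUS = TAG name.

cycle 1: issue ADD r2<-Add1 // r0:3,r1:9,r2:Add1,r3:8
cycle 2: issue ADD r0<-Add2 // r0:Add2,r1:9,r2:Add1,r3:8
cycle 3: CDB Add1=14; issue ADD r2<-Add1 // r0:Add2,r1:9,r2:Add1,r3:8
cycle 4: CDB Add2=11; issue MUL r0<-Mul1 // r0:Mul1,r1:9,r2:Add1,r3:8
cycle 5: CDB Add1=17; issue SUB r2<-Add1 // r0:Mul1,r1:9,r2:Add1,r3:8
cycle 6: - // r0:Mul1,r1:9,r2:Add1,r3:8
cycle 7: - // r0:Mul1,r1:9,r2:Add1,r3:8
cycle 8: - // r0:Mul1,r1:9,r2:Add1,r3:8
cycle 9: CDB Mul1=88 // r0:88,r1:9,r2:Add1,r3:8
cycle 10: - // r0:88,r1:9,r2:Add1,r3:8
cycle 11: CDB Add1=-80 // r0:88,r1:9,r2:-80,r3:8

STATUS = VALUE -80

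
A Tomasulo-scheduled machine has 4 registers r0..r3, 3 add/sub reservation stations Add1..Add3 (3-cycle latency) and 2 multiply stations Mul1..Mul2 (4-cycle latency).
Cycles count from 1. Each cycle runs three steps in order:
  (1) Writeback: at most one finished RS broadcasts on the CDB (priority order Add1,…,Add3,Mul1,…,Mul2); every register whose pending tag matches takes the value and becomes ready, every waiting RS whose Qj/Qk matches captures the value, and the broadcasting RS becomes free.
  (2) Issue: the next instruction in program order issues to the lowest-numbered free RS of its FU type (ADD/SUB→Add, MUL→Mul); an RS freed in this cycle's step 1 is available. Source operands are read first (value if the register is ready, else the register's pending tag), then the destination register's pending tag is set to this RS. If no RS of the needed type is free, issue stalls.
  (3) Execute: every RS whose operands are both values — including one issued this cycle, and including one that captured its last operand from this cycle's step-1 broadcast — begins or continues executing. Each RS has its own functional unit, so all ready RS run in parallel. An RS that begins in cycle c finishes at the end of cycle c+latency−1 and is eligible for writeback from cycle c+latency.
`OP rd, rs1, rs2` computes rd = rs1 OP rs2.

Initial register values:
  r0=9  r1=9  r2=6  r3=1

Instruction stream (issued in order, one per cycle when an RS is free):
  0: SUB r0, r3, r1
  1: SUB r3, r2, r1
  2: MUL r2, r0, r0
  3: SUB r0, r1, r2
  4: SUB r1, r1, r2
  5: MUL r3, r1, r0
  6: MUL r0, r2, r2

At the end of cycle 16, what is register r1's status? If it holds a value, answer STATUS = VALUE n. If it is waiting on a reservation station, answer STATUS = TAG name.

STATUS = VALUE -55

c1: issue SUB r0<-Add1 | r0:Add1,r1:9,r2:6,r3:1
c2: issue SUB r3<-Add2 | r0:Add1,r1:9,r2:6,r3:Add2
c3: issue MUL r2<-Mul1 | r0:Add1,r1:9,r2:Mul1,r3:Add2
c4: CDB Add1=-8; issue SUB r0<-Add1 | r0:Add1,r1:9,r2:Mul1,r3:Add2
c5: CDB Add2=-3; issue SUB r1<-Add2 | r0:Add1,r1:Add2,r2:Mul1,r3:-3
c6: issue MUL r3<-Mul2 | r0:Add1,r1:Add2,r2:Mul1,r3:Mul2
c7: stall | r0:Add1,r1:Add2,r2:Mul1,r3:Mul2
c8: CDB Mul1=64; issue MUL r0<-Mul1 | r0:Mul1,r1:Add2,r2:64,r3:Mul2
c9: - | r0:Mul1,r1:Add2,r2:64,r3:Mul2
c10: - | r0:Mul1,r1:Add2,r2:64,r3:Mul2
c11: CDB Add1=-55 | r0:Mul1,r1:Add2,r2:64,r3:Mul2
c12: CDB Add2=-55 | r0:Mul1,r1:-55,r2:64,r3:Mul2
c13: CDB Mul1=4096 | r0:4096,r1:-55,r2:64,r3:Mul2
c14: - | r0:4096,r1:-55,r2:64,r3:Mul2
c15: - | r0:4096,r1:-55,r2:64,r3:Mul2
c16: CDB Mul2=3025 | r0:4096,r1:-55,r2:64,r3:3025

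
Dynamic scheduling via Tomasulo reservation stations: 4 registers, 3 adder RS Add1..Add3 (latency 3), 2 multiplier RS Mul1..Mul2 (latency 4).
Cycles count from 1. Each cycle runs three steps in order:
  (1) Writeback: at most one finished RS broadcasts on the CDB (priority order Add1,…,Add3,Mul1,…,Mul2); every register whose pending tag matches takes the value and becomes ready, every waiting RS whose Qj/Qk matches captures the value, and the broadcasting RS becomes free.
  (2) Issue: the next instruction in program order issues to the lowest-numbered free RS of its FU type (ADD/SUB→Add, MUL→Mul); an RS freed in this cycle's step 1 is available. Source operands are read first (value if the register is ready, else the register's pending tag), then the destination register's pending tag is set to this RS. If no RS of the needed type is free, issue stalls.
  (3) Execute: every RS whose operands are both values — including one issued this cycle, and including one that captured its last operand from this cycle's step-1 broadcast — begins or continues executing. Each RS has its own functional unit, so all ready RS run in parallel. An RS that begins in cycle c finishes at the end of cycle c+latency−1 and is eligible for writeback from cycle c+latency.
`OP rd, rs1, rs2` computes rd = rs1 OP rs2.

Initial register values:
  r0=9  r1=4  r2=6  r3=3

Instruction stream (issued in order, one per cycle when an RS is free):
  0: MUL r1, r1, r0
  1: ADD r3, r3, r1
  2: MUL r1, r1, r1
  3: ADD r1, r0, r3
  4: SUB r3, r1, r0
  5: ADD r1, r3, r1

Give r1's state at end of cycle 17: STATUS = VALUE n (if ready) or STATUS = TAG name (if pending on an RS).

cycle 1: issue MUL r1<-Mul1 // r0:9,r1:Mul1,r2:6,r3:3
cycle 2: issue ADD r3<-Add1 // r0:9,r1:Mul1,r2:6,r3:Add1
cycle 3: issue MUL r1<-Mul2 // r0:9,r1:Mul2,r2:6,r3:Add1
cycle 4: issue ADD r1<-Add2 // r0:9,r1:Add2,r2:6,r3:Add1
cycle 5: CDB Mul1=36; issue SUB r3<-Add3 // r0:9,r1:Add2,r2:6,r3:Add3
cycle 6: stall // r0:9,r1:Add2,r2:6,r3:Add3
cycle 7: stall // r0:9,r1:Add2,r2:6,r3:Add3
cycle 8: CDB Add1=39; issue ADD r1<-Add1 // r0:9,r1:Add1,r2:6,r3:Add3
cycle 9: CDB Mul2=1296 // r0:9,r1:Add1,r2:6,r3:Add3
cycle 10: - // r0:9,r1:Add1,r2:6,r3:Add3
cycle 11: CDB Add2=48 // r0:9,r1:Add1,r2:6,r3:Add3
cycle 12: - // r0:9,r1:Add1,r2:6,r3:Add3
cycle 13: - // r0:9,r1:Add1,r2:6,r3:Add3
cycle 14: CDB Add3=39 // r0:9,r1:Add1,r2:6,r3:39
cycle 15: - // r0:9,r1:Add1,r2:6,r3:39
cycle 16: - // r0:9,r1:Add1,r2:6,r3:39
cycle 17: CDB Add1=87 // r0:9,r1:87,r2:6,r3:39

STATUS = VALUE 87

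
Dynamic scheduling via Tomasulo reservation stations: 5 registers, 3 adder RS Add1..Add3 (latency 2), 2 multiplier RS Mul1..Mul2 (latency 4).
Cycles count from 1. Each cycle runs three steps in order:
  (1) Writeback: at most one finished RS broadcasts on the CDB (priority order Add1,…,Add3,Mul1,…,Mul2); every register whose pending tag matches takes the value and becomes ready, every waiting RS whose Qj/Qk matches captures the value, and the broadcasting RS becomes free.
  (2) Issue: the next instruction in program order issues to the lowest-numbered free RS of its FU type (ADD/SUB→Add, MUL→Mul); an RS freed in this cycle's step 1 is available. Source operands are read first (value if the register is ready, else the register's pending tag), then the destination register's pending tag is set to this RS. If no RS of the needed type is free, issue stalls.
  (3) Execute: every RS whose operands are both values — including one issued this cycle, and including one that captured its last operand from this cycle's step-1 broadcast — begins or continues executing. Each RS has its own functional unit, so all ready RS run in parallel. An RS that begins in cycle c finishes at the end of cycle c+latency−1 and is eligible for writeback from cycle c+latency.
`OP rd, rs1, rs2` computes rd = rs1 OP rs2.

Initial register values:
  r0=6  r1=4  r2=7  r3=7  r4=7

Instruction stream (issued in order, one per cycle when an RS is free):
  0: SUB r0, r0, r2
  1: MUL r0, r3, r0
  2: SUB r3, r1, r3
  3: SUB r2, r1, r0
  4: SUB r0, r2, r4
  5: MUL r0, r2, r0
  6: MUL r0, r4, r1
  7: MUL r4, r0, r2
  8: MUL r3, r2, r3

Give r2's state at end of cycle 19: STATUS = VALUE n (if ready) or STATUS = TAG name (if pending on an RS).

c1: issue SUB r0<-Add1 | r0:Add1,r1:4,r2:7,r3:7,r4:7
c2: issue MUL r0<-Mul1 | r0:Mul1,r1:4,r2:7,r3:7,r4:7
c3: CDB Add1=-1; issue SUB r3<-Add1 | r0:Mul1,r1:4,r2:7,r3:Add1,r4:7
c4: issue SUB r2<-Add2 | r0:Mul1,r1:4,r2:Add2,r3:Add1,r4:7
c5: CDB Add1=-3; issue SUB r0<-Add1 | r0:Add1,r1:4,r2:Add2,r3:-3,r4:7
c6: issue MUL r0<-Mul2 | r0:Mul2,r1:4,r2:Add2,r3:-3,r4:7
c7: CDB Mul1=-7; issue MUL r0<-Mul1 | r0:Mul1,r1:4,r2:Add2,r3:-3,r4:7
c8: stall | r0:Mul1,r1:4,r2:Add2,r3:-3,r4:7
c9: CDB Add2=11; stall | r0:Mul1,r1:4,r2:11,r3:-3,r4:7
c10: stall | r0:Mul1,r1:4,r2:11,r3:-3,r4:7
c11: CDB Add1=4; stall | r0:Mul1,r1:4,r2:11,r3:-3,r4:7
c12: CDB Mul1=28; issue MUL r4<-Mul1 | r0:28,r1:4,r2:11,r3:-3,r4:Mul1
c13: stall | r0:28,r1:4,r2:11,r3:-3,r4:Mul1
c14: stall | r0:28,r1:4,r2:11,r3:-3,r4:Mul1
c15: CDB Mul2=44; issue MUL r3<-Mul2 | r0:28,r1:4,r2:11,r3:Mul2,r4:Mul1
c16: CDB Mul1=308 | r0:28,r1:4,r2:11,r3:Mul2,r4:308
c17: - | r0:28,r1:4,r2:11,r3:Mul2,r4:308
c18: - | r0:28,r1:4,r2:11,r3:Mul2,r4:308
c19: CDB Mul2=-33 | r0:28,r1:4,r2:11,r3:-33,r4:308

STATUS = VALUE 11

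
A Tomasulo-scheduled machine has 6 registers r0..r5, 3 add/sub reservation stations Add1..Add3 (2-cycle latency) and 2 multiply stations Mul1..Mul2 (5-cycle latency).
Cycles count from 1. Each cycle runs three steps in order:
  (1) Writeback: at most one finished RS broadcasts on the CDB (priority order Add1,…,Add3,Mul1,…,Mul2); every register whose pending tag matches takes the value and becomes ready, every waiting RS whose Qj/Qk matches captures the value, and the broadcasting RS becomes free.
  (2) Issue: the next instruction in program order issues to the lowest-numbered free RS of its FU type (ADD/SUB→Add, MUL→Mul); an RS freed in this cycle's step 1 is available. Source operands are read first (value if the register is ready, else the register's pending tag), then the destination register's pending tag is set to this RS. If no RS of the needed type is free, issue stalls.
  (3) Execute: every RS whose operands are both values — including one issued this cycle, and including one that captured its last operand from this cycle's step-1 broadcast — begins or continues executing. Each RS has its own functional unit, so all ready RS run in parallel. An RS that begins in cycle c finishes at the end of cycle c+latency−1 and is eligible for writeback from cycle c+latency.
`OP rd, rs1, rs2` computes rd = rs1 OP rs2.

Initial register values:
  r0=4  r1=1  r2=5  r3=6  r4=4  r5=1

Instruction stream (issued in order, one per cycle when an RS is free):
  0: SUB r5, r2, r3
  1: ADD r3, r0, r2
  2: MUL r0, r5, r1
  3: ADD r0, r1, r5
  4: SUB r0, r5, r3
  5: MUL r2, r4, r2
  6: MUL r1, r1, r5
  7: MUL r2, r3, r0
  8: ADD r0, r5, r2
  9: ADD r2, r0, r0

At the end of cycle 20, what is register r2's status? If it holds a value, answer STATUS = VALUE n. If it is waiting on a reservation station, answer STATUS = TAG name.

STATUS = VALUE -182

c1: issue SUB r5<-Add1 | r0:4,r1:1,r2:5,r3:6,r4:4,r5:Add1
c2: issue ADD r3<-Add2 | r0:4,r1:1,r2:5,r3:Add2,r4:4,r5:Add1
c3: CDB Add1=-1; issue MUL r0<-Mul1 | r0:Mul1,r1:1,r2:5,r3:Add2,r4:4,r5:-1
c4: CDB Add2=9; issue ADD r0<-Add1 | r0:Add1,r1:1,r2:5,r3:9,r4:4,r5:-1
c5: issue SUB r0<-Add2 | r0:Add2,r1:1,r2:5,r3:9,r4:4,r5:-1
c6: CDB Add1=0; issue MUL r2<-Mul2 | r0:Add2,r1:1,r2:Mul2,r3:9,r4:4,r5:-1
c7: CDB Add2=-10; stall | r0:-10,r1:1,r2:Mul2,r3:9,r4:4,r5:-1
c8: CDB Mul1=-1; issue MUL r1<-Mul1 | r0:-10,r1:Mul1,r2:Mul2,r3:9,r4:4,r5:-1
c9: stall | r0:-10,r1:Mul1,r2:Mul2,r3:9,r4:4,r5:-1
c10: stall | r0:-10,r1:Mul1,r2:Mul2,r3:9,r4:4,r5:-1
c11: CDB Mul2=20; issue MUL r2<-Mul2 | r0:-10,r1:Mul1,r2:Mul2,r3:9,r4:4,r5:-1
c12: issue ADD r0<-Add1 | r0:Add1,r1:Mul1,r2:Mul2,r3:9,r4:4,r5:-1
c13: CDB Mul1=-1; issue ADD r2<-Add2 | r0:Add1,r1:-1,r2:Add2,r3:9,r4:4,r5:-1
c14: - | r0:Add1,r1:-1,r2:Add2,r3:9,r4:4,r5:-1
c15: - | r0:Add1,r1:-1,r2:Add2,r3:9,r4:4,r5:-1
c16: CDB Mul2=-90 | r0:Add1,r1:-1,r2:Add2,r3:9,r4:4,r5:-1
c17: - | r0:Add1,r1:-1,r2:Add2,r3:9,r4:4,r5:-1
c18: CDB Add1=-91 | r0:-91,r1:-1,r2:Add2,r3:9,r4:4,r5:-1
c19: - | r0:-91,r1:-1,r2:Add2,r3:9,r4:4,r5:-1
c20: CDB Add2=-182 | r0:-91,r1:-1,r2:-182,r3:9,r4:4,r5:-1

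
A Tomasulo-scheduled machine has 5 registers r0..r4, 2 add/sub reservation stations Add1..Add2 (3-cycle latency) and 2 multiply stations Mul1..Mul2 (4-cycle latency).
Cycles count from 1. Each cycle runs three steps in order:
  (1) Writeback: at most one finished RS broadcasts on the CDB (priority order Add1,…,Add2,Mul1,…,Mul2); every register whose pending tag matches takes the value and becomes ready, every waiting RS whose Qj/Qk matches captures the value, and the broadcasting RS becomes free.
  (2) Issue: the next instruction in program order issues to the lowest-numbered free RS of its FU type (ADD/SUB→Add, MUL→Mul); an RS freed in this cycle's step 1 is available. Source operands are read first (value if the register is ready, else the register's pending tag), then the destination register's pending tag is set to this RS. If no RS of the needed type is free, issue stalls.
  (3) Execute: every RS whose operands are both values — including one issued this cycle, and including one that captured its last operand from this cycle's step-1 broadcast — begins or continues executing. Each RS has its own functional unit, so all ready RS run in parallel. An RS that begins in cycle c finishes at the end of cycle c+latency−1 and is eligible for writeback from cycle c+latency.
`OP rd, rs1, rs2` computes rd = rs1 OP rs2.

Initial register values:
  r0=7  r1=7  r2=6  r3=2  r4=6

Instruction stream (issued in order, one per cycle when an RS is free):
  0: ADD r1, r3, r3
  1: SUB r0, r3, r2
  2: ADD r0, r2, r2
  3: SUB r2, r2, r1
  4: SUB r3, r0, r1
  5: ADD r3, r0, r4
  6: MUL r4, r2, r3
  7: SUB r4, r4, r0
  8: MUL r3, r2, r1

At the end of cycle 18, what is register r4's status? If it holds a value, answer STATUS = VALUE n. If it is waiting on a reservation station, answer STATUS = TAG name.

STATUS = VALUE 24

cycle 1: issue ADD r1<-Add1 // r0:7,r1:Add1,r2:6,r3:2,r4:6
cycle 2: issue SUB r0<-Add2 // r0:Add2,r1:Add1,r2:6,r3:2,r4:6
cycle 3: stall // r0:Add2,r1:Add1,r2:6,r3:2,r4:6
cycle 4: CDB Add1=4; issue ADD r0<-Add1 // r0:Add1,r1:4,r2:6,r3:2,r4:6
cycle 5: CDB Add2=-4; issue SUB r2<-Add2 // r0:Add1,r1:4,r2:Add2,r3:2,r4:6
cycle 6: stall // r0:Add1,r1:4,r2:Add2,r3:2,r4:6
cycle 7: CDB Add1=12; issue SUB r3<-Add1 // r0:12,r1:4,r2:Add2,r3:Add1,r4:6
cycle 8: CDB Add2=2; issue ADD r3<-Add2 // r0:12,r1:4,r2:2,r3:Add2,r4:6
cycle 9: issue MUL r4<-Mul1 // r0:12,r1:4,r2:2,r3:Add2,r4:Mul1
cycle 10: CDB Add1=8; issue SUB r4<-Add1 // r0:12,r1:4,r2:2,r3:Add2,r4:Add1
cycle 11: CDB Add2=18; issue MUL r3<-Mul2 // r0:12,r1:4,r2:2,r3:Mul2,r4:Add1
cycle 12: - // r0:12,r1:4,r2:2,r3:Mul2,r4:Add1
cycle 13: - // r0:12,r1:4,r2:2,r3:Mul2,r4:Add1
cycle 14: - // r0:12,r1:4,r2:2,r3:Mul2,r4:Add1
cycle 15: CDB Mul1=36 // r0:12,r1:4,r2:2,r3:Mul2,r4:Add1
cycle 16: CDB Mul2=8 // r0:12,r1:4,r2:2,r3:8,r4:Add1
cycle 17: - // r0:12,r1:4,r2:2,r3:8,r4:Add1
cycle 18: CDB Add1=24 // r0:12,r1:4,r2:2,r3:8,r4:24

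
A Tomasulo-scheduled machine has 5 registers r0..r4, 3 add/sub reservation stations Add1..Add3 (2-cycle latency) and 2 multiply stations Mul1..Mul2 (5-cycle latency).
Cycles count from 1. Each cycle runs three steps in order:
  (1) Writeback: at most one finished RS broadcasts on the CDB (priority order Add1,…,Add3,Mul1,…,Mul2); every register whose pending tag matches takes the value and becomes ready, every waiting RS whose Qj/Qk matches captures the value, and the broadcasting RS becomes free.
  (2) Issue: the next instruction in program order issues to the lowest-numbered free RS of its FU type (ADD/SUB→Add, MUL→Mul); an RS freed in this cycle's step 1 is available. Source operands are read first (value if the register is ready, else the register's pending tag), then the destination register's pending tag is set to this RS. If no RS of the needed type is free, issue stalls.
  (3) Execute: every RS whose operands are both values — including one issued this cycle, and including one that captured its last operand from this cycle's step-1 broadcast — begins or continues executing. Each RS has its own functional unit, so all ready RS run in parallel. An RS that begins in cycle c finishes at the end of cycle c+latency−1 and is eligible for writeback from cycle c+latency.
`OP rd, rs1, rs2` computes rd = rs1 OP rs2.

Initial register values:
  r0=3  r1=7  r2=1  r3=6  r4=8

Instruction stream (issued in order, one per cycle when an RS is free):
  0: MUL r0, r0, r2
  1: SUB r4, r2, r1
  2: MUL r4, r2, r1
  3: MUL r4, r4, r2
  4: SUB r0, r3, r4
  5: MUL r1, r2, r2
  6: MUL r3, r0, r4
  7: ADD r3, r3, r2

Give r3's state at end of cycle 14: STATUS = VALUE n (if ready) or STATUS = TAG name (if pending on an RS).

c1: issue MUL r0<-Mul1 | r0:Mul1,r1:7,r2:1,r3:6,r4:8
c2: issue SUB r4<-Add1 | r0:Mul1,r1:7,r2:1,r3:6,r4:Add1
c3: issue MUL r4<-Mul2 | r0:Mul1,r1:7,r2:1,r3:6,r4:Mul2
c4: CDB Add1=-6; stall | r0:Mul1,r1:7,r2:1,r3:6,r4:Mul2
c5: stall | r0:Mul1,r1:7,r2:1,r3:6,r4:Mul2
c6: CDB Mul1=3; issue MUL r4<-Mul1 | r0:3,r1:7,r2:1,r3:6,r4:Mul1
c7: issue SUB r0<-Add1 | r0:Add1,r1:7,r2:1,r3:6,r4:Mul1
c8: CDB Mul2=7; issue MUL r1<-Mul2 | r0:Add1,r1:Mul2,r2:1,r3:6,r4:Mul1
c9: stall | r0:Add1,r1:Mul2,r2:1,r3:6,r4:Mul1
c10: stall | r0:Add1,r1:Mul2,r2:1,r3:6,r4:Mul1
c11: stall | r0:Add1,r1:Mul2,r2:1,r3:6,r4:Mul1
c12: stall | r0:Add1,r1:Mul2,r2:1,r3:6,r4:Mul1
c13: CDB Mul1=7; issue MUL r3<-Mul1 | r0:Add1,r1:Mul2,r2:1,r3:Mul1,r4:7
c14: CDB Mul2=1; issue ADD r3<-Add2 | r0:Add1,r1:1,r2:1,r3:Add2,r4:7

STATUS = TAG Add2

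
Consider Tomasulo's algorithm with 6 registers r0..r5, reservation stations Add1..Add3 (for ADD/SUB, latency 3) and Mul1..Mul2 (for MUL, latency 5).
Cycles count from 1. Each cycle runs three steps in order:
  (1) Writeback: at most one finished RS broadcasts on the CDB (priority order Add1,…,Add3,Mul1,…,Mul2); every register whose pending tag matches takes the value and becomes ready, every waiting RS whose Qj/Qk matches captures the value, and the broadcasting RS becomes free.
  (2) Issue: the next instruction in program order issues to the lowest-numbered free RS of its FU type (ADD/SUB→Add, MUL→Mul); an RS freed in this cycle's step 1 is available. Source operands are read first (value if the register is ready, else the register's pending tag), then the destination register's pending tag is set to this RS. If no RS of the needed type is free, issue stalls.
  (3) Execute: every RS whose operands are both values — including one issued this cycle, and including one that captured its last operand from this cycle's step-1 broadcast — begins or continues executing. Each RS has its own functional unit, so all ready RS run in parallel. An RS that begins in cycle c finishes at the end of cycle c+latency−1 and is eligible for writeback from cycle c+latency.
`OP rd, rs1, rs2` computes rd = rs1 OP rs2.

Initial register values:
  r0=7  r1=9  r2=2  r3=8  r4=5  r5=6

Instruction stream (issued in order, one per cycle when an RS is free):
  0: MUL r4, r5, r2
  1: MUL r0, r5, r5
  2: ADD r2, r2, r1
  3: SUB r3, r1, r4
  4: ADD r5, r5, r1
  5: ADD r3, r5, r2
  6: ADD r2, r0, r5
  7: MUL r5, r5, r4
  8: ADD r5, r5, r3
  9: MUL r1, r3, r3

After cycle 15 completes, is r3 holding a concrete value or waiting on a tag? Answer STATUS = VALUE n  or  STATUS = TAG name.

cycle 1: issue MUL r4<-Mul1 // r0:7,r1:9,r2:2,r3:8,r4:Mul1,r5:6
cycle 2: issue MUL r0<-Mul2 // r0:Mul2,r1:9,r2:2,r3:8,r4:Mul1,r5:6
cycle 3: issue ADD r2<-Add1 // r0:Mul2,r1:9,r2:Add1,r3:8,r4:Mul1,r5:6
cycle 4: issue SUB r3<-Add2 // r0:Mul2,r1:9,r2:Add1,r3:Add2,r4:Mul1,r5:6
cycle 5: issue ADD r5<-Add3 // r0:Mul2,r1:9,r2:Add1,r3:Add2,r4:Mul1,r5:Add3
cycle 6: CDB Add1=11; issue ADD r3<-Add1 // r0:Mul2,r1:9,r2:11,r3:Add1,r4:Mul1,r5:Add3
cycle 7: CDB Mul1=12; stall // r0:Mul2,r1:9,r2:11,r3:Add1,r4:12,r5:Add3
cycle 8: CDB Add3=15; issue ADD r2<-Add3 // r0:Mul2,r1:9,r2:Add3,r3:Add1,r4:12,r5:15
cycle 9: CDB Mul2=36; issue MUL r5<-Mul1 // r0:36,r1:9,r2:Add3,r3:Add1,r4:12,r5:Mul1
cycle 10: CDB Add2=-3; issue ADD r5<-Add2 // r0:36,r1:9,r2:Add3,r3:Add1,r4:12,r5:Add2
cycle 11: CDB Add1=26; issue MUL r1<-Mul2 // r0:36,r1:Mul2,r2:Add3,r3:26,r4:12,r5:Add2
cycle 12: CDB Add3=51 // r0:36,r1:Mul2,r2:51,r3:26,r4:12,r5:Add2
cycle 13: - // r0:36,r1:Mul2,r2:51,r3:26,r4:12,r5:Add2
cycle 14: CDB Mul1=180 // r0:36,r1:Mul2,r2:51,r3:26,r4:12,r5:Add2
cycle 15: - // r0:36,r1:Mul2,r2:51,r3:26,r4:12,r5:Add2

STATUS = VALUE 26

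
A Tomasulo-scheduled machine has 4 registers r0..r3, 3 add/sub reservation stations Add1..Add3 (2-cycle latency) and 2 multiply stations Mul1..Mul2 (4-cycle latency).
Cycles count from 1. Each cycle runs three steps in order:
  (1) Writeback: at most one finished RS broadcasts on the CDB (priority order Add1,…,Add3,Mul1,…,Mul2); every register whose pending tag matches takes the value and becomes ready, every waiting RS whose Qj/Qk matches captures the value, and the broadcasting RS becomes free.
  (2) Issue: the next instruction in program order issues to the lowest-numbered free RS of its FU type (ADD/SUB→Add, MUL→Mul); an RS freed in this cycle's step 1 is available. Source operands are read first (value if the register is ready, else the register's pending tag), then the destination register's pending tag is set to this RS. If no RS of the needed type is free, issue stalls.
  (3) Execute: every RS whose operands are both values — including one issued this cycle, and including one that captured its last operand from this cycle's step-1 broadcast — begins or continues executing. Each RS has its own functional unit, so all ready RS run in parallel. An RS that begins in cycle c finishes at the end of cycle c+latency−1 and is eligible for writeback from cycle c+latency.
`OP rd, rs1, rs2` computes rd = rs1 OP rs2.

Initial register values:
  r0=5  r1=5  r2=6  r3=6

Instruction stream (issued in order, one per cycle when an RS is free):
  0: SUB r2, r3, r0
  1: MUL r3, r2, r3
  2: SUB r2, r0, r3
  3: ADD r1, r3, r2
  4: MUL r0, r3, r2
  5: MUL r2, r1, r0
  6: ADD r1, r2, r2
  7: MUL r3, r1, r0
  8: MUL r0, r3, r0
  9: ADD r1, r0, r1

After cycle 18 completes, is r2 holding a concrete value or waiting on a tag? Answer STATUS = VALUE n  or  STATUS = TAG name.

STATUS = VALUE -30

c1: issue SUB r2<-Add1 | r0:5,r1:5,r2:Add1,r3:6
c2: issue MUL r3<-Mul1 | r0:5,r1:5,r2:Add1,r3:Mul1
c3: CDB Add1=1; issue SUB r2<-Add1 | r0:5,r1:5,r2:Add1,r3:Mul1
c4: issue ADD r1<-Add2 | r0:5,r1:Add2,r2:Add1,r3:Mul1
c5: issue MUL r0<-Mul2 | r0:Mul2,r1:Add2,r2:Add1,r3:Mul1
c6: stall | r0:Mul2,r1:Add2,r2:Add1,r3:Mul1
c7: CDB Mul1=6; issue MUL r2<-Mul1 | r0:Mul2,r1:Add2,r2:Mul1,r3:6
c8: issue ADD r1<-Add3 | r0:Mul2,r1:Add3,r2:Mul1,r3:6
c9: CDB Add1=-1; stall | r0:Mul2,r1:Add3,r2:Mul1,r3:6
c10: stall | r0:Mul2,r1:Add3,r2:Mul1,r3:6
c11: CDB Add2=5; stall | r0:Mul2,r1:Add3,r2:Mul1,r3:6
c12: stall | r0:Mul2,r1:Add3,r2:Mul1,r3:6
c13: CDB Mul2=-6; issue MUL r3<-Mul2 | r0:-6,r1:Add3,r2:Mul1,r3:Mul2
c14: stall | r0:-6,r1:Add3,r2:Mul1,r3:Mul2
c15: stall | r0:-6,r1:Add3,r2:Mul1,r3:Mul2
c16: stall | r0:-6,r1:Add3,r2:Mul1,r3:Mul2
c17: CDB Mul1=-30; issue MUL r0<-Mul1 | r0:Mul1,r1:Add3,r2:-30,r3:Mul2
c18: issue ADD r1<-Add1 | r0:Mul1,r1:Add1,r2:-30,r3:Mul2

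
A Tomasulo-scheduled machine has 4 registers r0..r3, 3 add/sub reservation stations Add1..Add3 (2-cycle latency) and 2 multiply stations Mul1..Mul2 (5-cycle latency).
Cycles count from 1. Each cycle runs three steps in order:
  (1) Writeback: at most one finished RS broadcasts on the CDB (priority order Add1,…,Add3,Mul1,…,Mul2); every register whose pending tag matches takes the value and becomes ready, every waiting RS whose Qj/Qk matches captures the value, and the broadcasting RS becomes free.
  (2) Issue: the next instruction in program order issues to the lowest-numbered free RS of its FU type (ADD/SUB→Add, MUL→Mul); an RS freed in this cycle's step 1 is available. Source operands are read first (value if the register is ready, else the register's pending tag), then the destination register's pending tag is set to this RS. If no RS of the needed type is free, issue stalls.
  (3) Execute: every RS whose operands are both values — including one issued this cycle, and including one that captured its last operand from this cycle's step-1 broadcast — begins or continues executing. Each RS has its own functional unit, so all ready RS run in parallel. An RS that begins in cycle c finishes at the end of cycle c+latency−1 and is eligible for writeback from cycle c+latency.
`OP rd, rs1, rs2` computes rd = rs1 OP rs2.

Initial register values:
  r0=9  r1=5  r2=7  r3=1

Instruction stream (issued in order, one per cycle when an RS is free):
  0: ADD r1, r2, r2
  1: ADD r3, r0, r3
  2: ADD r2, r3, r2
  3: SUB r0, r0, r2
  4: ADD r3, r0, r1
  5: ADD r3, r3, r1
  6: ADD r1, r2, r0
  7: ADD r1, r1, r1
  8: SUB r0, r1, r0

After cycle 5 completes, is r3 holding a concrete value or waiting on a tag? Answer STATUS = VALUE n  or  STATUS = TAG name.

STATUS = TAG Add3

cycle 1: issue ADD r1<-Add1 // r0:9,r1:Add1,r2:7,r3:1
cycle 2: issue ADD r3<-Add2 // r0:9,r1:Add1,r2:7,r3:Add2
cycle 3: CDB Add1=14; issue ADD r2<-Add1 // r0:9,r1:14,r2:Add1,r3:Add2
cycle 4: CDB Add2=10; issue SUB r0<-Add2 // r0:Add2,r1:14,r2:Add1,r3:10
cycle 5: issue ADD r3<-Add3 // r0:Add2,r1:14,r2:Add1,r3:Add3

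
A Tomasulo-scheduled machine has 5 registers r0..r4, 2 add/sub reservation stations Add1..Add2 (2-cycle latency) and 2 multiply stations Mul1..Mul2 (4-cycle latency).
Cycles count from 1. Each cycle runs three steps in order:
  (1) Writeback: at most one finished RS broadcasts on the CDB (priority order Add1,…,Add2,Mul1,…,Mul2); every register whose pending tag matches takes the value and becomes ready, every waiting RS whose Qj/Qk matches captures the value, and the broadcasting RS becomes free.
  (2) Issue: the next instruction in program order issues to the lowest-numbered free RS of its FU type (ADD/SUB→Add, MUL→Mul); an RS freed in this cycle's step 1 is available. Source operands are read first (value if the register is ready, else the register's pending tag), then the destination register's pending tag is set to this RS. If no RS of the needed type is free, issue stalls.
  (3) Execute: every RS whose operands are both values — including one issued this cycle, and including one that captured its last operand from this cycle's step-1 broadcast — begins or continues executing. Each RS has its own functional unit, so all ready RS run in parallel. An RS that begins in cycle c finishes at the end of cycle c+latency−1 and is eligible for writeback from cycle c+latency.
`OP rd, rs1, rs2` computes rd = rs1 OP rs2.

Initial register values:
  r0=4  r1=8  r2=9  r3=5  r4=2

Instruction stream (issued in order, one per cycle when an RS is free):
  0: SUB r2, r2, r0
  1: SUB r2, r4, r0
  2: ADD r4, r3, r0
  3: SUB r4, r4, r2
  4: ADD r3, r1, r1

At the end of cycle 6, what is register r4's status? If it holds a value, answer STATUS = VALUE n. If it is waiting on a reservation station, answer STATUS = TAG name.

STATUS = TAG Add2

  c1: issue SUB r2<-Add1  regs: r0:4,r1:8,r2:Add1,r3:5,r4:2
  c2: issue SUB r2<-Add2  regs: r0:4,r1:8,r2:Add2,r3:5,r4:2
  c3: CDB Add1=5; issue ADD r4<-Add1  regs: r0:4,r1:8,r2:Add2,r3:5,r4:Add1
  c4: CDB Add2=-2; issue SUB r4<-Add2  regs: r0:4,r1:8,r2:-2,r3:5,r4:Add2
  c5: CDB Add1=9; issue ADD r3<-Add1  regs: r0:4,r1:8,r2:-2,r3:Add1,r4:Add2
  c6: -  regs: r0:4,r1:8,r2:-2,r3:Add1,r4:Add2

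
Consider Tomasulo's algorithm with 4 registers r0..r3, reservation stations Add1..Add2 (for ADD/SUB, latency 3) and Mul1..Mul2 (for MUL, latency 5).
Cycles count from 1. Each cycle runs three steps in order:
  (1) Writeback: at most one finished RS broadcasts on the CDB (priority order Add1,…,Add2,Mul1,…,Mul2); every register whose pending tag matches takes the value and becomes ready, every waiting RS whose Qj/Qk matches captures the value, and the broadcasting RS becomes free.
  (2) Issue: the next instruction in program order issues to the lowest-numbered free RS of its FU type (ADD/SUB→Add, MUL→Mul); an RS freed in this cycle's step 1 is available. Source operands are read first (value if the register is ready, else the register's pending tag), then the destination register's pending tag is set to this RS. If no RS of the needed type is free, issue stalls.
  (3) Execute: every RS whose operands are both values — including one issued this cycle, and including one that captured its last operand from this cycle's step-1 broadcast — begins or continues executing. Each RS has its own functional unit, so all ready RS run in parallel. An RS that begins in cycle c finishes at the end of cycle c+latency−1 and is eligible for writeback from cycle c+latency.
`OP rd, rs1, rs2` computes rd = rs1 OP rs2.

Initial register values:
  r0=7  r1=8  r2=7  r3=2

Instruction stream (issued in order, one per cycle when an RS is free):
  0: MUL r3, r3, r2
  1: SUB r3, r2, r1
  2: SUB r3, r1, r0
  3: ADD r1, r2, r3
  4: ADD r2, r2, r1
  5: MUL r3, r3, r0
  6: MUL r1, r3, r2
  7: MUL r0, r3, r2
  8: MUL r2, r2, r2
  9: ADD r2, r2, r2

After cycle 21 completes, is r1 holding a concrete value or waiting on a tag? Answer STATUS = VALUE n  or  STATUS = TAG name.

STATUS = VALUE 105

  c1: issue MUL r3<-Mul1  regs: r0:7,r1:8,r2:7,r3:Mul1
  c2: issue SUB r3<-Add1  regs: r0:7,r1:8,r2:7,r3:Add1
  c3: issue SUB r3<-Add2  regs: r0:7,r1:8,r2:7,r3:Add2
  c4: stall  regs: r0:7,r1:8,r2:7,r3:Add2
  c5: CDB Add1=-1; issue ADD r1<-Add1  regs: r0:7,r1:Add1,r2:7,r3:Add2
  c6: CDB Add2=1; issue ADD r2<-Add2  regs: r0:7,r1:Add1,r2:Add2,r3:1
  c7: CDB Mul1=14; issue MUL r3<-Mul1  regs: r0:7,r1:Add1,r2:Add2,r3:Mul1
  c8: issue MUL r1<-Mul2  regs: r0:7,r1:Mul2,r2:Add2,r3:Mul1
  c9: CDB Add1=8; stall  regs: r0:7,r1:Mul2,r2:Add2,r3:Mul1
  c10: stall  regs: r0:7,r1:Mul2,r2:Add2,r3:Mul1
  c11: stall  regs: r0:7,r1:Mul2,r2:Add2,r3:Mul1
  c12: CDB Add2=15; stall  regs: r0:7,r1:Mul2,r2:15,r3:Mul1
  c13: CDB Mul1=7; issue MUL r0<-Mul1  regs: r0:Mul1,r1:Mul2,r2:15,r3:7
  c14: stall  regs: r0:Mul1,r1:Mul2,r2:15,r3:7
  c15: stall  regs: r0:Mul1,r1:Mul2,r2:15,r3:7
  c16: stall  regs: r0:Mul1,r1:Mul2,r2:15,r3:7
  c17: stall  regs: r0:Mul1,r1:Mul2,r2:15,r3:7
  c18: CDB Mul1=105; issue MUL r2<-Mul1  regs: r0:105,r1:Mul2,r2:Mul1,r3:7
  c19: CDB Mul2=105; issue ADD r2<-Add1  regs: r0:105,r1:105,r2:Add1,r3:7
  c20: -  regs: r0:105,r1:105,r2:Add1,r3:7
  c21: -  regs: r0:105,r1:105,r2:Add1,r3:7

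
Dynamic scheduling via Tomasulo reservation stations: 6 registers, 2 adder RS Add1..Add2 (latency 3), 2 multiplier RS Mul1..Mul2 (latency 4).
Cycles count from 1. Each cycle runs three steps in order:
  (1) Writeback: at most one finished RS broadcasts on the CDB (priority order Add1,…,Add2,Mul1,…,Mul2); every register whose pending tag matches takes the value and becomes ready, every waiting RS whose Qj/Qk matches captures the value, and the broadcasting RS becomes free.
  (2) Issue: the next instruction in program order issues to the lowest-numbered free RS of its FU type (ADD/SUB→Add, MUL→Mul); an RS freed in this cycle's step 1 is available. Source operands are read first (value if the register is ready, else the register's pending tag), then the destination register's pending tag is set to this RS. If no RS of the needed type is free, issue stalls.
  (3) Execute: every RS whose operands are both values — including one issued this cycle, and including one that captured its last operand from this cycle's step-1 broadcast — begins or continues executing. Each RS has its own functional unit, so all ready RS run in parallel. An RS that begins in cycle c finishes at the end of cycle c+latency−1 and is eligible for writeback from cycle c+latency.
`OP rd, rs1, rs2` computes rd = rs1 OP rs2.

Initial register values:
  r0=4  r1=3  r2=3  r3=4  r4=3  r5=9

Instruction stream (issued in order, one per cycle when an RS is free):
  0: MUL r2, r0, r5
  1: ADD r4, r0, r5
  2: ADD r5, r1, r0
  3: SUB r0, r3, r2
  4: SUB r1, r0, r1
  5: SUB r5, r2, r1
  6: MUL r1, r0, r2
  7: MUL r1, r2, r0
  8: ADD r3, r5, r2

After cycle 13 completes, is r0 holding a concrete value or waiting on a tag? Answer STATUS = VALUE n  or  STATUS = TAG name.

STATUS = VALUE -32

  c1: issue MUL r2<-Mul1  regs: r0:4,r1:3,r2:Mul1,r3:4,r4:3,r5:9
  c2: issue ADD r4<-Add1  regs: r0:4,r1:3,r2:Mul1,r3:4,r4:Add1,r5:9
  c3: issue ADD r5<-Add2  regs: r0:4,r1:3,r2:Mul1,r3:4,r4:Add1,r5:Add2
  c4: stall  regs: r0:4,r1:3,r2:Mul1,r3:4,r4:Add1,r5:Add2
  c5: CDB Add1=13; issue SUB r0<-Add1  regs: r0:Add1,r1:3,r2:Mul1,r3:4,r4:13,r5:Add2
  c6: CDB Add2=7; issue SUB r1<-Add2  regs: r0:Add1,r1:Add2,r2:Mul1,r3:4,r4:13,r5:7
  c7: CDB Mul1=36; stall  regs: r0:Add1,r1:Add2,r2:36,r3:4,r4:13,r5:7
  c8: stall  regs: r0:Add1,r1:Add2,r2:36,r3:4,r4:13,r5:7
  c9: stall  regs: r0:Add1,r1:Add2,r2:36,r3:4,r4:13,r5:7
  c10: CDB Add1=-32; issue SUB r5<-Add1  regs: r0:-32,r1:Add2,r2:36,r3:4,r4:13,r5:Add1
  c11: issue MUL r1<-Mul1  regs: r0:-32,r1:Mul1,r2:36,r3:4,r4:13,r5:Add1
  c12: issue MUL r1<-Mul2  regs: r0:-32,r1:Mul2,r2:36,r3:4,r4:13,r5:Add1
  c13: CDB Add2=-35; issue ADD r3<-Add2  regs: r0:-32,r1:Mul2,r2:36,r3:Add2,r4:13,r5:Add1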